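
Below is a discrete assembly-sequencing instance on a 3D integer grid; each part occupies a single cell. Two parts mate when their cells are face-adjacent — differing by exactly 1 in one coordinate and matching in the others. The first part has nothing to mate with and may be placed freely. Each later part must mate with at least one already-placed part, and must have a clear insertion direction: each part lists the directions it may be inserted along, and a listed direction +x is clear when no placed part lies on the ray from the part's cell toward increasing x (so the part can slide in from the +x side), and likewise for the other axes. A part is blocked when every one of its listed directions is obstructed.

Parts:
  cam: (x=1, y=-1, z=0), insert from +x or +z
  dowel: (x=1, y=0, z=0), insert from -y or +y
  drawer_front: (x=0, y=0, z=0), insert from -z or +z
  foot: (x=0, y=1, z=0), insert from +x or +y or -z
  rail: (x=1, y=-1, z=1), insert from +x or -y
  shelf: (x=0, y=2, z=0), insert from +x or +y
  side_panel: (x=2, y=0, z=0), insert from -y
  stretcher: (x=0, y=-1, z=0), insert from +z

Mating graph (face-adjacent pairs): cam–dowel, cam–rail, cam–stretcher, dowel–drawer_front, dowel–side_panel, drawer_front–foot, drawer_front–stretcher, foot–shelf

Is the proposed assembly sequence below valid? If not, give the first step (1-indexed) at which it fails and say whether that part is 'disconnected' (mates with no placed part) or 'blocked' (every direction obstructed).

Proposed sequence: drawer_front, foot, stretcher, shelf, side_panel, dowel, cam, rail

1. drawer_front@(0, 0, 0) [-z clear] — {drawer_front}
2. foot@(0, 1, 0) [+x clear] — {drawer_front, foot}
3. stretcher@(0, -1, 0) [+z clear] — {drawer_front, foot, stretcher}
4. shelf@(0, 2, 0) [+x clear] — {drawer_front, foot, shelf, stretcher}
5. side_panel@(2, 0, 0) — no placed neighbour ⇒ disconnected

Invalid at step 5 (disconnected)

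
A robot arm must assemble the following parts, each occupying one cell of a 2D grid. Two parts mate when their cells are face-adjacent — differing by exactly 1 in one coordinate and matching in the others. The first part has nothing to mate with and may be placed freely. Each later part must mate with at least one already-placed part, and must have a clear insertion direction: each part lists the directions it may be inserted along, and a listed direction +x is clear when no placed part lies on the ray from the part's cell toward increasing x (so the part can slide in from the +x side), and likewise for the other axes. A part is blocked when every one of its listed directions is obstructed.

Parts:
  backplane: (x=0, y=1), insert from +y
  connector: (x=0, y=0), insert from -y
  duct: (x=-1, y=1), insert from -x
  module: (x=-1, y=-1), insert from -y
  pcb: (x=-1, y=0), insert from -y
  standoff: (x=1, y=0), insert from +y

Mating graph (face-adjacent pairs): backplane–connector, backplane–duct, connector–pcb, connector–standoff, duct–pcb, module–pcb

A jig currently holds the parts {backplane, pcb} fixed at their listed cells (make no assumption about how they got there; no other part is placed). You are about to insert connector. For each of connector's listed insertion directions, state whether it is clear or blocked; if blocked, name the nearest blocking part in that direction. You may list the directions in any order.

-y: ray from connector(0, 0) has no placed part ⇒ clear

-y: clear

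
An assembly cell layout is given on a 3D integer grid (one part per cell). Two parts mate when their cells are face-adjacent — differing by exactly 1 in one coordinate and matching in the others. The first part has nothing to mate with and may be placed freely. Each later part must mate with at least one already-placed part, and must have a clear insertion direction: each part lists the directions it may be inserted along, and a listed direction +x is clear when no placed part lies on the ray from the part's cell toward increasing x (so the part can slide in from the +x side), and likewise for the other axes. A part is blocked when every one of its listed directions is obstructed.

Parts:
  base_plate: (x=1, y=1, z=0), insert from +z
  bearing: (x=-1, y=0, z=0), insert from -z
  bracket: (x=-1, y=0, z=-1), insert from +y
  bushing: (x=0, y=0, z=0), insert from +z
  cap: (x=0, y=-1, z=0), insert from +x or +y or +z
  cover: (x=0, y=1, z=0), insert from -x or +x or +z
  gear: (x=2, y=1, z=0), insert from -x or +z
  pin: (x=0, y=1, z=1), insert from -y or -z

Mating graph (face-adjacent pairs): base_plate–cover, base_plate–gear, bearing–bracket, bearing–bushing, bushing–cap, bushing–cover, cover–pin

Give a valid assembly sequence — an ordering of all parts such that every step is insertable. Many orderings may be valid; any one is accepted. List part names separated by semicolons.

cap; bushing; bearing; bracket; cover; base_plate; pin; gear

1. cap@(0, -1, 0) [+x clear] — {cap}
2. bushing@(0, 0, 0) [+z clear] — {bushing, cap}
3. bearing@(-1, 0, 0) [-z clear] — {bearing, bushing, cap}
4. bracket@(-1, 0, -1) [+y clear] — {bearing, bracket, bushing, cap}
5. cover@(0, 1, 0) [-x clear] — {bearing, bracket, bushing, cap, cover}
6. base_plate@(1, 1, 0) [+z clear] — {base_plate, bearing, bracket, bushing, cap, cover}
7. pin@(0, 1, 1) [-y clear] — {base_plate, bearing, bracket, bushing, cap, cover, pin}
8. gear@(2, 1, 0) [+z clear] — {base_plate, bearing, bracket, bushing, cap, cover, gear, pin}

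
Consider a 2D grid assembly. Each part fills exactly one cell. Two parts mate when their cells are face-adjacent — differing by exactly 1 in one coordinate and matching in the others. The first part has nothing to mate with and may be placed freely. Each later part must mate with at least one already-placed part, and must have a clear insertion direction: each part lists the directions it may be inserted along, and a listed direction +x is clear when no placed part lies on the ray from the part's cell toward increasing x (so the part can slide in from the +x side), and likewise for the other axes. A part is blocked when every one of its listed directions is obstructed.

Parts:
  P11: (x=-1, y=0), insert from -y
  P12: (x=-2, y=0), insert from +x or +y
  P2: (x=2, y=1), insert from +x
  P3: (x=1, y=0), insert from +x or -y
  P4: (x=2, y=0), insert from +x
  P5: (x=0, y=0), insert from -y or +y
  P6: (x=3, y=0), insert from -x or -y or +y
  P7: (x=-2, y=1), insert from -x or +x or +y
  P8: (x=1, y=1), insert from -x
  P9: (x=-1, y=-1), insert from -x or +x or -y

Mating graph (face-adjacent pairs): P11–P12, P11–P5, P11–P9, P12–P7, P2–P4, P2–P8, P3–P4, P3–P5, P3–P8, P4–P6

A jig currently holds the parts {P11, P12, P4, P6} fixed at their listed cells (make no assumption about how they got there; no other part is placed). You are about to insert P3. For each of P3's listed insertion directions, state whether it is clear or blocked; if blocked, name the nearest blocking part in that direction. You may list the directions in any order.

+x: blocked by P4; -y: clear

+x: nearest on ray is P4@(2, 0) ⇒ blocked
-y: ray from P3(1, 0) has no placed part ⇒ clear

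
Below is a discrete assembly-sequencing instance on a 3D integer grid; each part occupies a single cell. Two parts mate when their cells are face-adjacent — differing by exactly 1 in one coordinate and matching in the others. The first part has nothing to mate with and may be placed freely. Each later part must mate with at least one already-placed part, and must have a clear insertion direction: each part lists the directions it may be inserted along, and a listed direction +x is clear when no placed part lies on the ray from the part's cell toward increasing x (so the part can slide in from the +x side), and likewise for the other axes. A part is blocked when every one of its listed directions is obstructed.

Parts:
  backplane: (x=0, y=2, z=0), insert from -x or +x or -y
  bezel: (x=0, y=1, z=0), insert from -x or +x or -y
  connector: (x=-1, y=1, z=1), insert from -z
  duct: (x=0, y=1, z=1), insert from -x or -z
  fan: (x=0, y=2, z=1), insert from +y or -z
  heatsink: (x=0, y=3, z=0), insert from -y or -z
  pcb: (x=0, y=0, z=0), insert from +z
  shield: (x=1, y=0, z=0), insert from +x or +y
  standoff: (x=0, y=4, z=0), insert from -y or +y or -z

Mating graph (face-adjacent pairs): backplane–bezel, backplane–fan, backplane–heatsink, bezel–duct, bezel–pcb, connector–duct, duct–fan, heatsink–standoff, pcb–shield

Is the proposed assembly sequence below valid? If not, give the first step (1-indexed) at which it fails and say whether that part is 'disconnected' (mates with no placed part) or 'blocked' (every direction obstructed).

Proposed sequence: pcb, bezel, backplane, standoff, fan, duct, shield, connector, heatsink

1. pcb@(0, 0, 0) [+z clear] — {pcb}
2. bezel@(0, 1, 0) [-x clear] — {bezel, pcb}
3. backplane@(0, 2, 0) [-x clear] — {backplane, bezel, pcb}
4. standoff@(0, 4, 0) — no placed neighbour ⇒ disconnected

Invalid at step 4 (disconnected)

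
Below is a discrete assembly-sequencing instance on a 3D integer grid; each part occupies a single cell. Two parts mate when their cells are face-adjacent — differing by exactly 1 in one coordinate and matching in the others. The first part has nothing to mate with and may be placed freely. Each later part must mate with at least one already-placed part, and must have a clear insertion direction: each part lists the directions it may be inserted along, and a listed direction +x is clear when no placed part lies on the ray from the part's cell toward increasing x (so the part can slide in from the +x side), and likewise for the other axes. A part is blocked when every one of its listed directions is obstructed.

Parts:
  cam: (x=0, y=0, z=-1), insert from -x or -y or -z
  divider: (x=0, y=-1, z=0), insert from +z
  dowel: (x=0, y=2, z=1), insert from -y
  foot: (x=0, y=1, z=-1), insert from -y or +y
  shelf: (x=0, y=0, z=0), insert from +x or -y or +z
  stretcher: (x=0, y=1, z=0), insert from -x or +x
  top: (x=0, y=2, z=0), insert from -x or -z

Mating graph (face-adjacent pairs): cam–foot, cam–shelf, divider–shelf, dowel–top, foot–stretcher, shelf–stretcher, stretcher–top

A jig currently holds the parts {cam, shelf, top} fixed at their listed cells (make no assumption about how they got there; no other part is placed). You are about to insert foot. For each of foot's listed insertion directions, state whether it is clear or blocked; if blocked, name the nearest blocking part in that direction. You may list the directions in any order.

+y: clear; -y: blocked by cam

-y: nearest on ray is cam@(0, 0, -1) ⇒ blocked
+y: ray from foot(0, 1, -1) has no placed part ⇒ clear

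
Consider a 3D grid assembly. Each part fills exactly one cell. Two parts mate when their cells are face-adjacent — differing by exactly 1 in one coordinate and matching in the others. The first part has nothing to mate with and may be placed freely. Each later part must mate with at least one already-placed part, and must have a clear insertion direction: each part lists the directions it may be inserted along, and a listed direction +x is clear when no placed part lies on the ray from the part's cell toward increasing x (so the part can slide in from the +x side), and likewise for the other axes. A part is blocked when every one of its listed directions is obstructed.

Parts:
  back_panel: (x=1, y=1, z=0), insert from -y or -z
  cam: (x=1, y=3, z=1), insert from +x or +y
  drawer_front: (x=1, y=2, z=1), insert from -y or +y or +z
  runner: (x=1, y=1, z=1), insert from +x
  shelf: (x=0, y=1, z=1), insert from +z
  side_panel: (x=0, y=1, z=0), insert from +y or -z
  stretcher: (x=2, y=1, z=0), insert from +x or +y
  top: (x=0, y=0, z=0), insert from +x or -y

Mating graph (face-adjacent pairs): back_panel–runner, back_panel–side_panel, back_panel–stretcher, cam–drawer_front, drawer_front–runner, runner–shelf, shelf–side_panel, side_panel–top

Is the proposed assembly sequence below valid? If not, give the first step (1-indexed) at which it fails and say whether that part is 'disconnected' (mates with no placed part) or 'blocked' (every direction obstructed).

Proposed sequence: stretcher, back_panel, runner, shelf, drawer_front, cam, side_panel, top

1. stretcher@(2, 1, 0) [+x clear] — {stretcher}
2. back_panel@(1, 1, 0) [-y clear] — {back_panel, stretcher}
3. runner@(1, 1, 1) [+x clear] — {back_panel, runner, stretcher}
4. shelf@(0, 1, 1) [+z clear] — {back_panel, runner, shelf, stretcher}
5. drawer_front@(1, 2, 1) [+y clear] — {back_panel, drawer_front, runner, shelf, stretcher}
6. cam@(1, 3, 1) [+x clear] — {back_panel, cam, drawer_front, runner, shelf, stretcher}
7. side_panel@(0, 1, 0) [+y clear] — {back_panel, cam, drawer_front, runner, shelf, side_panel, stretcher}
8. top@(0, 0, 0) [+x clear] — {back_panel, cam, drawer_front, runner, shelf, side_panel, stretcher, top}

Valid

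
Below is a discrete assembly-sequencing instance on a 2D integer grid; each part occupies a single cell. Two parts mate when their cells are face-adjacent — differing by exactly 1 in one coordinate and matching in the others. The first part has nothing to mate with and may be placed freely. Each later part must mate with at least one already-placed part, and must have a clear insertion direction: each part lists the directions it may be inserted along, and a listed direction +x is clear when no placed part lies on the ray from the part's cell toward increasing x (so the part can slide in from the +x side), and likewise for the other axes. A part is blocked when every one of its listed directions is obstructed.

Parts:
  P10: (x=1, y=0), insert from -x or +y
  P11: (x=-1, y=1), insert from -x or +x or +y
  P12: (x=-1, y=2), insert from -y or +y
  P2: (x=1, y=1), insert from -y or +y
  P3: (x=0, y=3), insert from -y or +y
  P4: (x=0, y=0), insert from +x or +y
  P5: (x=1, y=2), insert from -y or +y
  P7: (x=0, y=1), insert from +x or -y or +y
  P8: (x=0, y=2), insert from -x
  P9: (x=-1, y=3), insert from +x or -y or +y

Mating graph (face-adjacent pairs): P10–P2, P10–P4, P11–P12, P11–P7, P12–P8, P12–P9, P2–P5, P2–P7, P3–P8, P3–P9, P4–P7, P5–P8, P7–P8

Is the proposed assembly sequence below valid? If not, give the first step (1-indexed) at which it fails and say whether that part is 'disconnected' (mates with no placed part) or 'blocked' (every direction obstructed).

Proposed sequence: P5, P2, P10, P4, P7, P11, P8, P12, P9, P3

Valid

1. P5@(1, 2) [-y clear] — {P5}
2. P2@(1, 1) [-y clear] — {P2, P5}
3. P10@(1, 0) [-x clear] — {P10, P2, P5}
4. P4@(0, 0) [+y clear] — {P10, P2, P4, P5}
5. P7@(0, 1) [+y clear] — {P10, P2, P4, P5, P7}
6. P11@(-1, 1) [-x clear] — {P10, P11, P2, P4, P5, P7}
7. P8@(0, 2) [-x clear] — {P10, P11, P2, P4, P5, P7, P8}
8. P12@(-1, 2) [+y clear] — {P10, P11, P12, P2, P4, P5, P7, P8}
9. P9@(-1, 3) [+x clear] — {P10, P11, P12, P2, P4, P5, P7, P8, P9}
10. P3@(0, 3) [+y clear] — {P10, P11, P12, P2, P3, P4, P5, P7, P8, P9}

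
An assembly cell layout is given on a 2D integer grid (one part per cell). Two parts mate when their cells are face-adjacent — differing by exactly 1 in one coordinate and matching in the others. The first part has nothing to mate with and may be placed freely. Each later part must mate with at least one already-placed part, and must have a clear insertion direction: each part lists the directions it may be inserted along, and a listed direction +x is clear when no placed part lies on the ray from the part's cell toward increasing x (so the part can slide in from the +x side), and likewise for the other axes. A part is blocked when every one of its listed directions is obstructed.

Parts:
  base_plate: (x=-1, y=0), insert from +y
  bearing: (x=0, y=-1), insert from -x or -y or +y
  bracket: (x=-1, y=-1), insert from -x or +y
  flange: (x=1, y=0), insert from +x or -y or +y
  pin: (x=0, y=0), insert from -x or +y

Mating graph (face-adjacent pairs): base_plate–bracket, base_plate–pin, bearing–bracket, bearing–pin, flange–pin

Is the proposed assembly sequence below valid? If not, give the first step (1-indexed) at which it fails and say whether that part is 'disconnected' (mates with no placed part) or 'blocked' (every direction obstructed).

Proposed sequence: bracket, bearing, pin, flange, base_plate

1. bracket@(-1, -1) [-x clear] — {bracket}
2. bearing@(0, -1) [-y clear] — {bearing, bracket}
3. pin@(0, 0) [-x clear] — {bearing, bracket, pin}
4. flange@(1, 0) [+x clear] — {bearing, bracket, flange, pin}
5. base_plate@(-1, 0) [+y clear] — {base_plate, bearing, bracket, flange, pin}

Valid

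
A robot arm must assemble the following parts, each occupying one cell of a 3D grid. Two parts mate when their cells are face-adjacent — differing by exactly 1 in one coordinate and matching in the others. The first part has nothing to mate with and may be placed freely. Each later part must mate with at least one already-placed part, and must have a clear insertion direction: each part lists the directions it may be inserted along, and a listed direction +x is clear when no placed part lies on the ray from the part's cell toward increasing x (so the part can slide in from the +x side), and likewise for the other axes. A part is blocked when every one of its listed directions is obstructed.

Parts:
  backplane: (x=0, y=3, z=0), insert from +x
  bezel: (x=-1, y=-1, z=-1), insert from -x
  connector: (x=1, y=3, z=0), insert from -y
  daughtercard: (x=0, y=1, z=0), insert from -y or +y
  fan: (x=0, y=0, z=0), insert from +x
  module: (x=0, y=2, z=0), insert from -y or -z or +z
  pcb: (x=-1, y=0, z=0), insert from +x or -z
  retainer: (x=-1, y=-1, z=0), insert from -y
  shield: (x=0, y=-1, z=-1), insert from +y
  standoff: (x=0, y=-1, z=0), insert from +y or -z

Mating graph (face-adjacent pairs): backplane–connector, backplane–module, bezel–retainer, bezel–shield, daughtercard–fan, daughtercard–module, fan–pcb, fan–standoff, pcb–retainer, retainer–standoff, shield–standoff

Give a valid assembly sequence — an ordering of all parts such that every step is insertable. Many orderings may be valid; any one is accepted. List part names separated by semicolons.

1. module@(0, 2, 0) [-y clear] — {module}
2. backplane@(0, 3, 0) [+x clear] — {backplane, module}
3. daughtercard@(0, 1, 0) [-y clear] — {backplane, daughtercard, module}
4. fan@(0, 0, 0) [+x clear] — {backplane, daughtercard, fan, module}
5. pcb@(-1, 0, 0) [-z clear] — {backplane, daughtercard, fan, module, pcb}
6. retainer@(-1, -1, 0) [-y clear] — {backplane, daughtercard, fan, module, pcb, retainer}
7. bezel@(-1, -1, -1) [-x clear] — {backplane, bezel, daughtercard, fan, module, pcb, retainer}
8. standoff@(0, -1, 0) [-z clear] — {backplane, bezel, daughtercard, fan, module, pcb, retainer, standoff}
9. shield@(0, -1, -1) [+y clear] — {backplane, bezel, daughtercard, fan, module, pcb, retainer, shield, standoff}
10. connector@(1, 3, 0) [-y clear] — {backplane, bezel, connector, daughtercard, fan, module, pcb, retainer, shield, standoff}

module; backplane; daughtercard; fan; pcb; retainer; bezel; standoff; shield; connector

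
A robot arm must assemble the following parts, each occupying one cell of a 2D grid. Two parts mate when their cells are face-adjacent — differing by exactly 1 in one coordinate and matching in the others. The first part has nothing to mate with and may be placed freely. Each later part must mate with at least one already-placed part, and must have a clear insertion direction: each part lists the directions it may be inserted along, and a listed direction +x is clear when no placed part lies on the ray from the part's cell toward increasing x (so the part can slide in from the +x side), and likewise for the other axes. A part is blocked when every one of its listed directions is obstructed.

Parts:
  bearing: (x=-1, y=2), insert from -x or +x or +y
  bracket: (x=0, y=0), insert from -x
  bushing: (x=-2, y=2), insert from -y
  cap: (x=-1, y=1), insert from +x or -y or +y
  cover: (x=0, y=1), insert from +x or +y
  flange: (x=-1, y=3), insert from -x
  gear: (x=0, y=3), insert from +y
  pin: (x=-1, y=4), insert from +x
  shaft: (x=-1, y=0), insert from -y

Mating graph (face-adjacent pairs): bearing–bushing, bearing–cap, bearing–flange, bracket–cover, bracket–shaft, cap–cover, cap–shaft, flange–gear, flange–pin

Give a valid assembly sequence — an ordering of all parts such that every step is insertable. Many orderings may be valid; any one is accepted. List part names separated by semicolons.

bushing; bearing; flange; pin; cap; gear; cover; bracket; shaft

1. bushing@(-2, 2) [-y clear] — {bushing}
2. bearing@(-1, 2) [+x clear] — {bearing, bushing}
3. flange@(-1, 3) [-x clear] — {bearing, bushing, flange}
4. pin@(-1, 4) [+x clear] — {bearing, bushing, flange, pin}
5. cap@(-1, 1) [+x clear] — {bearing, bushing, cap, flange, pin}
6. gear@(0, 3) [+y clear] — {bearing, bushing, cap, flange, gear, pin}
7. cover@(0, 1) [+x clear] — {bearing, bushing, cap, cover, flange, gear, pin}
8. bracket@(0, 0) [-x clear] — {bearing, bracket, bushing, cap, cover, flange, gear, pin}
9. shaft@(-1, 0) [-y clear] — {bearing, bracket, bushing, cap, cover, flange, gear, pin, shaft}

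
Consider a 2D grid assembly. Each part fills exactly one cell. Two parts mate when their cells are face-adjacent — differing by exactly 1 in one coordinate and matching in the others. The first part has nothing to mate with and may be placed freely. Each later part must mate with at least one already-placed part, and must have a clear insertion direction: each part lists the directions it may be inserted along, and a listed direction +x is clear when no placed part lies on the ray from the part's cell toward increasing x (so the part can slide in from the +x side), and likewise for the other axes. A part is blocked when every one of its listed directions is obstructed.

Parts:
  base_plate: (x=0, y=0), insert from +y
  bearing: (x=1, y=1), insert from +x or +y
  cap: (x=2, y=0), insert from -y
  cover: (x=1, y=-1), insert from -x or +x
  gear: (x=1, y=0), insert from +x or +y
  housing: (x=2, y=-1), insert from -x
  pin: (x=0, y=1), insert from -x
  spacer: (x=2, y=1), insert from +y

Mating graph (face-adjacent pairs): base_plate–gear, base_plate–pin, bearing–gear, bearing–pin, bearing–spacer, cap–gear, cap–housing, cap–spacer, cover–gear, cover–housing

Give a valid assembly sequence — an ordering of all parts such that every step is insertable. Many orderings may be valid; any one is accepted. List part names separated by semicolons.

1. gear@(1, 0) [+x clear] — {gear}
2. bearing@(1, 1) [+x clear] — {bearing, gear}
3. spacer@(2, 1) [+y clear] — {bearing, gear, spacer}
4. cap@(2, 0) [-y clear] — {bearing, cap, gear, spacer}
5. housing@(2, -1) [-x clear] — {bearing, cap, gear, housing, spacer}
6. cover@(1, -1) [-x clear] — {bearing, cap, cover, gear, housing, spacer}
7. base_plate@(0, 0) [+y clear] — {base_plate, bearing, cap, cover, gear, housing, spacer}
8. pin@(0, 1) [-x clear] — {base_plate, bearing, cap, cover, gear, housing, pin, spacer}

gear; bearing; spacer; cap; housing; cover; base_plate; pin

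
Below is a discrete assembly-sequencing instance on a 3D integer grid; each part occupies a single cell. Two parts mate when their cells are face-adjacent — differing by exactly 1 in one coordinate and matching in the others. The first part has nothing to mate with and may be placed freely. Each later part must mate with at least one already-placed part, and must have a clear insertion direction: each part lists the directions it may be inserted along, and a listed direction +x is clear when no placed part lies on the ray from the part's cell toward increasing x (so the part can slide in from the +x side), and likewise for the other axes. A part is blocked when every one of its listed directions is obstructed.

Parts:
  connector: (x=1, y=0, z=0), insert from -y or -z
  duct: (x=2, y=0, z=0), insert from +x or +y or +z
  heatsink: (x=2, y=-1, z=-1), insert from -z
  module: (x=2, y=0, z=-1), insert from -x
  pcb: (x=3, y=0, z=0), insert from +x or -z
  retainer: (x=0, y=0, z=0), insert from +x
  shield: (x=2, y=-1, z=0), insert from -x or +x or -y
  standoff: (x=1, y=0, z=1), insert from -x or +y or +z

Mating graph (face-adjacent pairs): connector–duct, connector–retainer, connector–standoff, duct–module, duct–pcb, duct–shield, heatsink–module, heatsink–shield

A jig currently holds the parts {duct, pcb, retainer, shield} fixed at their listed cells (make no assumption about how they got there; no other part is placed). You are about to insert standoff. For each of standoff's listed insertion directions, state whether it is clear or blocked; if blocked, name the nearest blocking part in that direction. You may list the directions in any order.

+y: clear; +z: clear; -x: clear

-x: ray from standoff(1, 0, 1) has no placed part ⇒ clear
+y: ray from standoff(1, 0, 1) has no placed part ⇒ clear
+z: ray from standoff(1, 0, 1) has no placed part ⇒ clear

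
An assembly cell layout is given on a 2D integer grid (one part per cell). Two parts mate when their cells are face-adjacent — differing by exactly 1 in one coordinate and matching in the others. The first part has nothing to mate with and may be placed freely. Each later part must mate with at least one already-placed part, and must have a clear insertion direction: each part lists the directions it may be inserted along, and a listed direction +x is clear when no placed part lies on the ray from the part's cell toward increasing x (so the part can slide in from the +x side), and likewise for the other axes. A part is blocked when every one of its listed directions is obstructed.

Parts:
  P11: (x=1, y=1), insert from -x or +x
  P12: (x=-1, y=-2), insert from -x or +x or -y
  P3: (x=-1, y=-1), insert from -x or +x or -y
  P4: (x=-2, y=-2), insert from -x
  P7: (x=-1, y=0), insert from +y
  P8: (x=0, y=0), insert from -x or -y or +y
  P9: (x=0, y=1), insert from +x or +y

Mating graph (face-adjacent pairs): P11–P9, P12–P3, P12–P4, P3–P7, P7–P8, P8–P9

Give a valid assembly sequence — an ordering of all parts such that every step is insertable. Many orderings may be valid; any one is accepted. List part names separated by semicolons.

P3; P7; P8; P12; P4; P9; P11

1. P3@(-1, -1) [-x clear] — {P3}
2. P7@(-1, 0) [+y clear] — {P3, P7}
3. P8@(0, 0) [-y clear] — {P3, P7, P8}
4. P12@(-1, -2) [-x clear] — {P12, P3, P7, P8}
5. P4@(-2, -2) [-x clear] — {P12, P3, P4, P7, P8}
6. P9@(0, 1) [+x clear] — {P12, P3, P4, P7, P8, P9}
7. P11@(1, 1) [+x clear] — {P11, P12, P3, P4, P7, P8, P9}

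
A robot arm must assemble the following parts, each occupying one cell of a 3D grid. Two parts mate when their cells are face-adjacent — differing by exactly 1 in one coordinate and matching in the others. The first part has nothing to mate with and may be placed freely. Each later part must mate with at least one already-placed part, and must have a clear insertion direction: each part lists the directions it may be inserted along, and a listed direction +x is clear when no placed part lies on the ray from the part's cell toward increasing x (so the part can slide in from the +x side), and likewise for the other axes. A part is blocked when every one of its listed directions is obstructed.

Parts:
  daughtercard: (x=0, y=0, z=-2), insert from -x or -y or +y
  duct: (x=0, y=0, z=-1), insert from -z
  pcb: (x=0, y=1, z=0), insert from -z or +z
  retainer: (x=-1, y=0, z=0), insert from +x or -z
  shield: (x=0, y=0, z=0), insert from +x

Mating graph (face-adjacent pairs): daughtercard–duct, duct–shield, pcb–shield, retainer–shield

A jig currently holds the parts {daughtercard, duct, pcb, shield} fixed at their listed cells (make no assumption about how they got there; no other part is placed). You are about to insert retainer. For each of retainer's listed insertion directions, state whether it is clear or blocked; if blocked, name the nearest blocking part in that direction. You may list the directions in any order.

+x: nearest on ray is shield@(0, 0, 0) ⇒ blocked
-z: ray from retainer(-1, 0, 0) has no placed part ⇒ clear

+x: blocked by shield; -z: clear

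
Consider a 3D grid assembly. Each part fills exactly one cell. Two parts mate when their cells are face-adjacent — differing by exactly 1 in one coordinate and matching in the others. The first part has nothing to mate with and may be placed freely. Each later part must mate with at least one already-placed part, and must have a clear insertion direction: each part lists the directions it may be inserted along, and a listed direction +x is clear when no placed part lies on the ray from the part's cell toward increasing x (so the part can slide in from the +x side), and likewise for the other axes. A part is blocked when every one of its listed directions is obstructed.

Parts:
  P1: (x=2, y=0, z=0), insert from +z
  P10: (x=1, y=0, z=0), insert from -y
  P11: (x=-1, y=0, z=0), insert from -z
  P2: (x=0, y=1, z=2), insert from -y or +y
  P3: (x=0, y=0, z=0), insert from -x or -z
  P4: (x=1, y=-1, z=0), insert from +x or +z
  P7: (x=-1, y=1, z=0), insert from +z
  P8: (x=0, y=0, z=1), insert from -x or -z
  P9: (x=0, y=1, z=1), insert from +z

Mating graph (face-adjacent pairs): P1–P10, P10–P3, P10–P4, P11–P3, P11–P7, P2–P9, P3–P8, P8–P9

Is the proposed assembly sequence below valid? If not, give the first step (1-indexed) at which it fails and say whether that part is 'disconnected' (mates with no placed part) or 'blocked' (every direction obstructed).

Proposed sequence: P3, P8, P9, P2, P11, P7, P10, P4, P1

1. P3@(0, 0, 0) [-x clear] — {P3}
2. P8@(0, 0, 1) [-x clear] — {P3, P8}
3. P9@(0, 1, 1) [+z clear] — {P3, P8, P9}
4. P2@(0, 1, 2) [-y clear] — {P2, P3, P8, P9}
5. P11@(-1, 0, 0) [-z clear] — {P11, P2, P3, P8, P9}
6. P7@(-1, 1, 0) [+z clear] — {P11, P2, P3, P7, P8, P9}
7. P10@(1, 0, 0) [-y clear] — {P10, P11, P2, P3, P7, P8, P9}
8. P4@(1, -1, 0) [+x clear] — {P10, P11, P2, P3, P4, P7, P8, P9}
9. P1@(2, 0, 0) [+z clear] — {P1, P10, P11, P2, P3, P4, P7, P8, P9}

Valid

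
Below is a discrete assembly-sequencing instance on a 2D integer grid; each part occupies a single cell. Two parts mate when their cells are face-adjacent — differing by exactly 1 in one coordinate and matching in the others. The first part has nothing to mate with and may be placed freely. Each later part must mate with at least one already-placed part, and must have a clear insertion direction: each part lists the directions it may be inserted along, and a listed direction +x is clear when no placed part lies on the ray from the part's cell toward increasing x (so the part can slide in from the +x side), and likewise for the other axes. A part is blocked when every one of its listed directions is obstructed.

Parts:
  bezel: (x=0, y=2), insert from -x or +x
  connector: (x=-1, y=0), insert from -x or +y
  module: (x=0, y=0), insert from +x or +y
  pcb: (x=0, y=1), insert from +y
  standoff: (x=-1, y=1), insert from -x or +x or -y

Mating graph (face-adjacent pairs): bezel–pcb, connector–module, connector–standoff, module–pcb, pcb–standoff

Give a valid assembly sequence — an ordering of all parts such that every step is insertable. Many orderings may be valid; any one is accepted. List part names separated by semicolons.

connector; standoff; pcb; bezel; module

1. connector@(-1, 0) [-x clear] — {connector}
2. standoff@(-1, 1) [-x clear] — {connector, standoff}
3. pcb@(0, 1) [+y clear] — {connector, pcb, standoff}
4. bezel@(0, 2) [-x clear] — {bezel, connector, pcb, standoff}
5. module@(0, 0) [+x clear] — {bezel, connector, module, pcb, standoff}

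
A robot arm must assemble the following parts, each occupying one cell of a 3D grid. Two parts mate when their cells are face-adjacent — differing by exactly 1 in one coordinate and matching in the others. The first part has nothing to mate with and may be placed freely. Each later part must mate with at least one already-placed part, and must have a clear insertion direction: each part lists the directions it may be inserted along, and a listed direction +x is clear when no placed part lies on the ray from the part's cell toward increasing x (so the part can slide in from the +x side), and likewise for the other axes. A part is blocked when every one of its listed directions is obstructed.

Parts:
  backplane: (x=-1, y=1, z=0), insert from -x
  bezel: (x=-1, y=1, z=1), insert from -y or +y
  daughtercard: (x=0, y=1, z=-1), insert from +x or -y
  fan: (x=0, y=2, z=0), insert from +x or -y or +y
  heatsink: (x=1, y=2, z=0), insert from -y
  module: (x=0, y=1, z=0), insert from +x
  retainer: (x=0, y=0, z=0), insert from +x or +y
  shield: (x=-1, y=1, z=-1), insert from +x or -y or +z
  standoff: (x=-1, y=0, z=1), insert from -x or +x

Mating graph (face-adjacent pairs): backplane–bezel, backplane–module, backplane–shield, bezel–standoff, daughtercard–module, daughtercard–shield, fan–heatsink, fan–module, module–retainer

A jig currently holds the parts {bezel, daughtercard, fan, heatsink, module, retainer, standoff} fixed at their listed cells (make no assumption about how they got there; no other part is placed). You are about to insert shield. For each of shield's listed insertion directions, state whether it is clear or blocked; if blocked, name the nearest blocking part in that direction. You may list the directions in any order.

+x: nearest on ray is daughtercard@(0, 1, -1) ⇒ blocked
-y: ray from shield(-1, 1, -1) has no placed part ⇒ clear
+z: nearest on ray is bezel@(-1, 1, 1) ⇒ blocked

+x: blocked by daughtercard; +z: blocked by bezel; -y: clear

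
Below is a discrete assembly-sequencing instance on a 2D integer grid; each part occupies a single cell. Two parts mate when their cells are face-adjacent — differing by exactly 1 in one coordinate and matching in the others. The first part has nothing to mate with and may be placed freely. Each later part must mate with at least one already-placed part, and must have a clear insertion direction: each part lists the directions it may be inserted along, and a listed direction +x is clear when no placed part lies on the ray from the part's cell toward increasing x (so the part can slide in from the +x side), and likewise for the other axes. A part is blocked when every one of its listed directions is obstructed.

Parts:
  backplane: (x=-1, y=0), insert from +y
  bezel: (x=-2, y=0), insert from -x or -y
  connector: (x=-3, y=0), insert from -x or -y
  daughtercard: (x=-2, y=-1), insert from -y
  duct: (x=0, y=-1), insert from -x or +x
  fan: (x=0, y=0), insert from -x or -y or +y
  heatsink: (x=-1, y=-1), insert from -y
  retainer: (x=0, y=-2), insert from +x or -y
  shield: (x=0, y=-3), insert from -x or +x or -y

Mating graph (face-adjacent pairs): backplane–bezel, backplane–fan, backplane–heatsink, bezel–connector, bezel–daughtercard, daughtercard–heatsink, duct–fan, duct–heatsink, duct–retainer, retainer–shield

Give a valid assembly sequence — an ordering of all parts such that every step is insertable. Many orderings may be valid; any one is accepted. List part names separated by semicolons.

daughtercard; heatsink; duct; fan; retainer; shield; backplane; bezel; connector

1. daughtercard@(-2, -1) [-y clear] — {daughtercard}
2. heatsink@(-1, -1) [-y clear] — {daughtercard, heatsink}
3. duct@(0, -1) [+x clear] — {daughtercard, duct, heatsink}
4. fan@(0, 0) [-x clear] — {daughtercard, duct, fan, heatsink}
5. retainer@(0, -2) [+x clear] — {daughtercard, duct, fan, heatsink, retainer}
6. shield@(0, -3) [-x clear] — {daughtercard, duct, fan, heatsink, retainer, shield}
7. backplane@(-1, 0) [+y clear] — {backplane, daughtercard, duct, fan, heatsink, retainer, shield}
8. bezel@(-2, 0) [-x clear] — {backplane, bezel, daughtercard, duct, fan, heatsink, retainer, shield}
9. connector@(-3, 0) [-x clear] — {backplane, bezel, connector, daughtercard, duct, fan, heatsink, retainer, shield}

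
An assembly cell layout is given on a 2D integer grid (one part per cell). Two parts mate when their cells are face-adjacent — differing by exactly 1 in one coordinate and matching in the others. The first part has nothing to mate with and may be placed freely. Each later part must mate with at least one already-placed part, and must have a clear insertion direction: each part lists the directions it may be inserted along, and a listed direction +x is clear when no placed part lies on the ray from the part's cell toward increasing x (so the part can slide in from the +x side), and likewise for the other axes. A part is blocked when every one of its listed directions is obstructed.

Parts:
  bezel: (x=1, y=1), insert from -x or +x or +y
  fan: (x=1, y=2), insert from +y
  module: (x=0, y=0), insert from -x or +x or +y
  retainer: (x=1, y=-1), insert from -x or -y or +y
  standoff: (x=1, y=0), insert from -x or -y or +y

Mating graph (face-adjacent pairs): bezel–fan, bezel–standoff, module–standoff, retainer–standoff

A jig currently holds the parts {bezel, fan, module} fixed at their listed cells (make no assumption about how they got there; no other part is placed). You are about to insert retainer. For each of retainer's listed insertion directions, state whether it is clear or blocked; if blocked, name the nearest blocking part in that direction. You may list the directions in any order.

+y: blocked by bezel; -x: clear; -y: clear

-x: ray from retainer(1, -1) has no placed part ⇒ clear
-y: ray from retainer(1, -1) has no placed part ⇒ clear
+y: nearest on ray is bezel@(1, 1) ⇒ blocked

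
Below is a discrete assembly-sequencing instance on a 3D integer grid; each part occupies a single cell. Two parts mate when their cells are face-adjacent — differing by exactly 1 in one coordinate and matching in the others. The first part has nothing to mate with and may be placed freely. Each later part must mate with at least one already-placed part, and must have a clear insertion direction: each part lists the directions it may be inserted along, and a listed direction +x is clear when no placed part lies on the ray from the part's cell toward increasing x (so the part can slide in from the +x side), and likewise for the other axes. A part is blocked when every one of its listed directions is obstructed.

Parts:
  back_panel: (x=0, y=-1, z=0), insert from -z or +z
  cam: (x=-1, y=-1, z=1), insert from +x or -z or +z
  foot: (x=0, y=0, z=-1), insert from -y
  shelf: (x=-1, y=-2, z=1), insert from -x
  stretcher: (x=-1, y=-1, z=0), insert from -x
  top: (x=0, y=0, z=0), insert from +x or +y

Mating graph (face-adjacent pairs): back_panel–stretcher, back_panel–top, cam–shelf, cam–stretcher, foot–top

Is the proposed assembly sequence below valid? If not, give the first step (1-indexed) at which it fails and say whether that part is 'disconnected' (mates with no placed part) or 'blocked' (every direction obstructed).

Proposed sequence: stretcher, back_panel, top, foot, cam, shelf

Valid

1. stretcher@(-1, -1, 0) [-x clear] — {stretcher}
2. back_panel@(0, -1, 0) [-z clear] — {back_panel, stretcher}
3. top@(0, 0, 0) [+x clear] — {back_panel, stretcher, top}
4. foot@(0, 0, -1) [-y clear] — {back_panel, foot, stretcher, top}
5. cam@(-1, -1, 1) [+x clear] — {back_panel, cam, foot, stretcher, top}
6. shelf@(-1, -2, 1) [-x clear] — {back_panel, cam, foot, shelf, stretcher, top}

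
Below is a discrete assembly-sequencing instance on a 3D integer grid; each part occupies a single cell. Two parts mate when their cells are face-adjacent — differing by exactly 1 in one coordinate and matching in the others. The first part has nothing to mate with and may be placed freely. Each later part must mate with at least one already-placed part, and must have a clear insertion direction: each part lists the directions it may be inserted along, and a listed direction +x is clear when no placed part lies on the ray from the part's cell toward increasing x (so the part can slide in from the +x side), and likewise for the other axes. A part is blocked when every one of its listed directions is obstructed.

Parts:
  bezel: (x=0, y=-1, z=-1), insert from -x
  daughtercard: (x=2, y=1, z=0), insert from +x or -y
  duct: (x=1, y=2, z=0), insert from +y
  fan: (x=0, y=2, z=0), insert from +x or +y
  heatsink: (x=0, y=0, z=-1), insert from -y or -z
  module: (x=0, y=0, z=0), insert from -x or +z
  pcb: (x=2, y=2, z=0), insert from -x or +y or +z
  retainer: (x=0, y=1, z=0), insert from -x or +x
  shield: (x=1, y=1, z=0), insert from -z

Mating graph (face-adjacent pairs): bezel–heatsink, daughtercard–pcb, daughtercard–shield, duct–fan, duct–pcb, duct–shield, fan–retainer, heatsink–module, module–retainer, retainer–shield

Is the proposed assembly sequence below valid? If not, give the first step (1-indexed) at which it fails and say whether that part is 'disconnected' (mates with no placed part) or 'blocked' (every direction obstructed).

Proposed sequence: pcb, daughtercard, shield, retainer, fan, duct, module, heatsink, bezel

Valid

1. pcb@(2, 2, 0) [-x clear] — {pcb}
2. daughtercard@(2, 1, 0) [+x clear] — {daughtercard, pcb}
3. shield@(1, 1, 0) [-z clear] — {daughtercard, pcb, shield}
4. retainer@(0, 1, 0) [-x clear] — {daughtercard, pcb, retainer, shield}
5. fan@(0, 2, 0) [+y clear] — {daughtercard, fan, pcb, retainer, shield}
6. duct@(1, 2, 0) [+y clear] — {daughtercard, duct, fan, pcb, retainer, shield}
7. module@(0, 0, 0) [-x clear] — {daughtercard, duct, fan, module, pcb, retainer, shield}
8. heatsink@(0, 0, -1) [-y clear] — {daughtercard, duct, fan, heatsink, module, pcb, retainer, shield}
9. bezel@(0, -1, -1) [-x clear] — {bezel, daughtercard, duct, fan, heatsink, module, pcb, retainer, shield}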